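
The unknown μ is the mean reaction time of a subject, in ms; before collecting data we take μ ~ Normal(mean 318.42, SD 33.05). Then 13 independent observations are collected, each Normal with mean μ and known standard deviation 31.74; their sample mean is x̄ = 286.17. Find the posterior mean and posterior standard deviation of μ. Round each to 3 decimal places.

Prior precision 1/τ₀² = 1/33.05² = 0.00091550; data precision n/σ² = 13/31.74² = 0.0129042.
Posterior precision = 0.00091550 + 0.0129042 = 0.0138197, giving posterior SD = 1/√0.0138197 = 8.507.
Posterior mean = (0.00091550·318.42 + 0.0129042·286.17) / 0.0138197 = 288.306.

Posterior mean ≈ 288.306; posterior SD ≈ 8.507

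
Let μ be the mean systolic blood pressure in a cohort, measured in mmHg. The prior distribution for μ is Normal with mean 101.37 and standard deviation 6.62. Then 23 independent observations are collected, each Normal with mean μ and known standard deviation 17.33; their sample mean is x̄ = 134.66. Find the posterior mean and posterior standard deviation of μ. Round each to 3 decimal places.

Prior precision 1/τ₀² = 1/6.62² = 0.0228183; data precision n/σ² = 23/17.33² = 0.0765827.
Posterior precision = 0.0228183 + 0.0765827 = 0.0994010, giving posterior SD = 1/√0.0994010 = 3.172.
Posterior mean = (0.0228183·101.37 + 0.0765827·134.66) / 0.0994010 = 127.018.

Posterior mean ≈ 127.018; posterior SD ≈ 3.172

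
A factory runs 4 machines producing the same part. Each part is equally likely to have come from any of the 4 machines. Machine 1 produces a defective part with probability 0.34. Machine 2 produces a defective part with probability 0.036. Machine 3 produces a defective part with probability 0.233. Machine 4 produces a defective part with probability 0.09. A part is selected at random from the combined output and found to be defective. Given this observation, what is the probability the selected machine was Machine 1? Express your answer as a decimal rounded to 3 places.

Tabulate prior·likelihood by source: [1] prior 0.25, lik 0.34, product 0.08500; [2] prior 0.25, lik 0.036, product 0.009000; [3] prior 0.25, lik 0.233, product 0.05825; [4] prior 0.25, lik 0.09, product 0.02250.
Normalizing constant = 0.17475; the posterior for Machine 1 is its product over the sum, 0.08500/0.17475 = 0.486.

Posterior probability ≈ 0.486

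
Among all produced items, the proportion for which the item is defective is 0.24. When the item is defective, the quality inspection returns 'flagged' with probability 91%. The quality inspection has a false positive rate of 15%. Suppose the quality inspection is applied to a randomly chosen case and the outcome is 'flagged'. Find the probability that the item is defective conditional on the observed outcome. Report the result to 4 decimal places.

Let H be the event that the item is defective. P(H) = 0.24, so P(¬H) = 0.76. With E the 'flagged' result, P(E|H) = 0.91 and P(E|¬H) = 0.15.
P(E) = 0.91·0.24 + 0.15·0.76 = 0.21840 + 0.11400 = 0.33240.
By Bayes' theorem, P(H|E) = 0.21840 / 0.33240 = 0.6570.

P(H | E) ≈ 0.6570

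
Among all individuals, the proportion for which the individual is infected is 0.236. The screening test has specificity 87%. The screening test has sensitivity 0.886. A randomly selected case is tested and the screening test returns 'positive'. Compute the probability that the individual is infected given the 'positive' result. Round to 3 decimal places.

P(H | E) ≈ 0.678

Write H for 'the individual is infected'. Prior odds H:¬H = 0.236/0.764 = 0.30890. For the 'positive' outcome, the likelihood ratio is 0.886/0.13 = 6.8154.
Posterior odds = 0.30890 × 6.8154 = 2.1053, so P(H|E) = 2.1053/(1+2.1053) = 0.678.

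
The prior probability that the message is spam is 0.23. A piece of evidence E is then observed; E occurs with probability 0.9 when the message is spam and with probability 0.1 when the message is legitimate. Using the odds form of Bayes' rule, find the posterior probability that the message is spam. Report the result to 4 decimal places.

Posterior probability ≈ 0.7289

Prior odds = 0.23/(1−0.23) = 0.29870.
Likelihood ratio for E = 0.9/0.1 = 9.0000.
Posterior odds = prior odds × LR = 2.6883.
Posterior probability = odds/(1+odds) = 2.6883/3.6883 = 0.7289.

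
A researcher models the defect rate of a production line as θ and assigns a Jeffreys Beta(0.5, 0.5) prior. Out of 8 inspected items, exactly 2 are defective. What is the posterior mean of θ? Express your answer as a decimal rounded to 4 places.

Posterior mean ≈ 0.2778

The binomial likelihood is conjugate to the Beta prior: with 2 successes and 6 failures, the posterior is Beta(0.5+2, 0.5+6) = Beta(2.5, 6.5).
E[θ | data] = 2.5/(2.5+6.5) = 0.2778.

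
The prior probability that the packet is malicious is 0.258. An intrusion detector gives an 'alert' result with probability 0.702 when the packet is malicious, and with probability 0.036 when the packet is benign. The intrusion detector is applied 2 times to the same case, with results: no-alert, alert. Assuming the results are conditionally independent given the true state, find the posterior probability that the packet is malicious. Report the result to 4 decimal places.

Posterior P(H) ≈ 0.6770

Let H be the event that the packet is malicious; start with P(H) = 0.258. P('alert'|H) = 0.702, P('alert'|¬H) = 0.036.
Update on result 1 ('no-alert'): P(H) ← 0.298·0.2580 / (0.298·0.2580 + 0.964·0.7420) = 0.076884/0.79217 = 0.0971.
Update on result 2 ('alert'): P(H) ← 0.702·0.0971 / (0.702·0.0971 + 0.036·0.9029) = 0.068132/0.10064 = 0.6770.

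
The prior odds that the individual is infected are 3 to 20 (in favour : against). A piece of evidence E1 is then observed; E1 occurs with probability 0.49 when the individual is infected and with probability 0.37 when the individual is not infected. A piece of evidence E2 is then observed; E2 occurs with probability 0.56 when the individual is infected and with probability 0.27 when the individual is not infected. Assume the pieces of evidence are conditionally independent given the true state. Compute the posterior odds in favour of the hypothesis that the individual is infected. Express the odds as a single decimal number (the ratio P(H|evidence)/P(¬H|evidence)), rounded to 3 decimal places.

Prior odds = 3/20 = 0.15000.
Likelihood ratio for E1 = 0.49/0.37 = 1.3243.
Likelihood ratio for E2 = 0.56/0.27 = 2.0741.
Posterior odds = prior odds × LR₁ × LR₂ = 0.41201.

Posterior odds ≈ 0.412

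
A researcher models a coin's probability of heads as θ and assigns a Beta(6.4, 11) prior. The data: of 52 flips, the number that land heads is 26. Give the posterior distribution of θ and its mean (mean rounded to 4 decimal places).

Posterior: Beta(32.4, 37); mean ≈ 0.4669

The binomial likelihood is conjugate to the Beta prior: with 26 successes and 26 failures, the posterior is Beta(6.4+26, 11+26) = Beta(32.4, 37).
Posterior mean = α/(α+β) = 32.4/69.4 = 0.4669.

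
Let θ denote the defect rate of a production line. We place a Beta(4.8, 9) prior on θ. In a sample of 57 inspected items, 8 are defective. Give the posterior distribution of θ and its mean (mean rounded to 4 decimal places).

The binomial likelihood is conjugate to the Beta prior: with 8 successes and 49 failures, the posterior is Beta(4.8+8, 9+49) = Beta(12.8, 58).
Posterior mean = α/(α+β) = 12.8/70.8 = 0.1808.

Posterior: Beta(12.8, 58); mean ≈ 0.1808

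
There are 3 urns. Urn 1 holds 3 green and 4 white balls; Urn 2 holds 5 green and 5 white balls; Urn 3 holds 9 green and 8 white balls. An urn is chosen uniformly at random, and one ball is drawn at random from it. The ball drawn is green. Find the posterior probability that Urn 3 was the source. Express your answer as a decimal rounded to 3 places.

Tabulate prior·likelihood by source: [1] prior 0.333333, lik 0.4286, product 0.1429; [2] prior 0.333333, lik 0.5, product 0.1667; [3] prior 0.333333, lik 0.5294, product 0.1765.
Normalizing constant = 0.48599; the posterior for Urn 3 is its product over the sum, 0.1765/0.48599 = 0.363.

Posterior probability ≈ 0.363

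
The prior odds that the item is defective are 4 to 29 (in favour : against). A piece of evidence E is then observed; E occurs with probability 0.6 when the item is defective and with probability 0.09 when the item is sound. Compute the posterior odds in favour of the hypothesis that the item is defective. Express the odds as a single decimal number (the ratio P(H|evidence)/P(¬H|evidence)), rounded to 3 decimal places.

Posterior odds ≈ 0.920

Prior odds = 4/29 = 0.13793. In log-odds, ln(0.13793) = -1.9810.
Add log likelihood ratio: ln(6.6667) = 1.8971.
Posterior log-odds = -0.083881, so posterior odds = exp(-0.083881) = 0.91954.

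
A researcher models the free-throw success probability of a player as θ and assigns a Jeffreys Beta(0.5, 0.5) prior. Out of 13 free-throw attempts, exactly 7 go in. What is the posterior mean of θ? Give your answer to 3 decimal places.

Posterior mean ≈ 0.536

Observing 7 successes and 6 failures updates Beta(0.5, 0.5) by adding the success and failure counts to the two shape parameters: α = 0.5+7 = 7.5, β = 0.5+6 = 6.5.
Posterior mean = α/(α+β) = 7.5/14 = 0.536.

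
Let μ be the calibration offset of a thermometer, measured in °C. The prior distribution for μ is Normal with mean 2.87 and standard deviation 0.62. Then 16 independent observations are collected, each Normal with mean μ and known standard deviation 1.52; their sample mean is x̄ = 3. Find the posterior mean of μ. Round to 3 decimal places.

Posterior mean ≈ 2.965

Prior precision 1/τ₀² = 1/0.62² = 2.60146; data precision n/σ² = 16/1.52² = 6.92521.
Posterior precision = 2.60146 + 6.92521 = 9.52666.
Posterior mean = (2.60146·2.87 + 6.92521·3) / 9.52666 = 2.965.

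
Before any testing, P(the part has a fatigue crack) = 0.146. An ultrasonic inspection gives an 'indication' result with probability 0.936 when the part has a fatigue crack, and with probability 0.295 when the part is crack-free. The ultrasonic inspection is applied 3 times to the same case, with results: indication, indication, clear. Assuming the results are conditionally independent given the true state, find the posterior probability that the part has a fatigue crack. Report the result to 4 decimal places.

Posterior P(H) ≈ 0.1351

With H the event that the part has a fatigue crack, the joint likelihood of the observed sequence is P(data|H) = 0.936·0.936·0.064 = 0.056070 and P(data|¬H) = 0.295·0.295·0.705 = 0.061353.
Bayes: P(H|data) = 0.146·0.056070 / (0.146·0.056070 + 0.854·0.061353) = 0.0081862/0.060581 = 0.1351.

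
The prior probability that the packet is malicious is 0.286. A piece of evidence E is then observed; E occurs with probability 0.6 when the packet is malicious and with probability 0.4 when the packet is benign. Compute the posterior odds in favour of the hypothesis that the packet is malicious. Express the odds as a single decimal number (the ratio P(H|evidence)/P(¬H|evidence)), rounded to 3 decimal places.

Posterior odds ≈ 0.601

Prior odds = 0.286/(1−0.286) = 0.40056. In log-odds, ln(0.40056) = -0.91489.
Add log likelihood ratio: ln(1.5000) = 0.40547.
Posterior log-odds = -0.50943, so posterior odds = exp(-0.50943) = 0.60084.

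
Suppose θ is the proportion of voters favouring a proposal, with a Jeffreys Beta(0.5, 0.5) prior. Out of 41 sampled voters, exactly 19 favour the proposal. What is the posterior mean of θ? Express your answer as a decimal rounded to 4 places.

The binomial likelihood is conjugate to the Beta prior: with 19 successes and 22 failures, the posterior is Beta(0.5+19, 0.5+22) = Beta(19.5, 22.5).
Posterior mean = α/(α+β) = 19.5/42 = 0.4643.

Posterior mean ≈ 0.4643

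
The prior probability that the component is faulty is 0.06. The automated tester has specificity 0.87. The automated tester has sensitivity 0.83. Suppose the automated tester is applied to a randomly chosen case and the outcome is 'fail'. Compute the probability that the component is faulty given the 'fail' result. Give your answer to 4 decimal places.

P(H | E) ≈ 0.2895

Write H for 'the component is faulty'. Prior odds H:¬H = 0.06/0.94 = 0.063830. For the 'fail' outcome, the likelihood ratio is 0.83/0.13 = 6.3846.
Posterior odds = 0.063830 × 6.3846 = 0.40753, so P(H|E) = 0.40753/(1+0.40753) = 0.2895.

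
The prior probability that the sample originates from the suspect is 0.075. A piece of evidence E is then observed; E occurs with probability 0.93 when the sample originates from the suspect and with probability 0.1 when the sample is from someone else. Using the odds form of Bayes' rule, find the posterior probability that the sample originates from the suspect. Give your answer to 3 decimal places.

Posterior probability ≈ 0.430

Prior odds = 0.075/(1−0.075) = 0.081081.
Likelihood ratio for E = 0.93/0.1 = 9.3000.
Posterior odds = prior odds × LR = 0.75405.
Posterior probability = odds/(1+odds) = 0.75405/1.7541 = 0.430.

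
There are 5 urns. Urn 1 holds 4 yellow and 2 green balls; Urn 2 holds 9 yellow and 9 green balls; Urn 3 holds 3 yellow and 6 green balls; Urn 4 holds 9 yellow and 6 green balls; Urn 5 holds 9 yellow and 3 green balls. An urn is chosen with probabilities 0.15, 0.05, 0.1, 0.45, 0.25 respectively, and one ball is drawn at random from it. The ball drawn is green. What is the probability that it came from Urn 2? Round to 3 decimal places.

Posterior probability ≈ 0.065

P(green|Urn 1) = 0.3333; P(green|Urn 2) = 0.5; P(green|Urn 3) = 0.6667; P(green|Urn 4) = 0.4; P(green|Urn 5) = 0.25.
Prior × likelihood for each source: 0.15·0.3333=0.05000, 0.05·0.5=0.02500, 0.1·0.6667=0.06667, 0.45·0.4=0.1800, 0.25·0.25=0.06250. Summing gives P(green) = 0.38417.
P(Urn 2 | green) = 0.02500 / 0.38417 = 0.065.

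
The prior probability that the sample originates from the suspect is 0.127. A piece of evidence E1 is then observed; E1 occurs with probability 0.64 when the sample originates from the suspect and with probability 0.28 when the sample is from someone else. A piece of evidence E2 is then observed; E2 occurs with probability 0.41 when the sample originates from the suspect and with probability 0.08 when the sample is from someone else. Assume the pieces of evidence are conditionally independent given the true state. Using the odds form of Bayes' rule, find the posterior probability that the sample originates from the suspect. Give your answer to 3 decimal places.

Posterior probability ≈ 0.630

Prior odds = 0.127/(1−0.127) = 0.14548. In log-odds, ln(0.14548) = -1.9277.
Add log likelihood ratios: ln(2.2857) + ln(5.1250) = 2.4608.
Posterior log-odds = 0.53306, so posterior odds = exp(0.53306) = 1.7041. Converting, P(H|E) = 1.7041/2.7041 = 0.630.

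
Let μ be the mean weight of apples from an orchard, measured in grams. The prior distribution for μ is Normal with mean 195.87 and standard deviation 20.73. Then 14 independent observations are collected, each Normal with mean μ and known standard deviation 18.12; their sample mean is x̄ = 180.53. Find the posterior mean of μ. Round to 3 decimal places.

Posterior mean ≈ 181.324

With known σ, the Normal prior is conjugate. Weight on the data is w = (n/σ²)/(n/σ² + 1/τ₀²) = 0.0426395/(0.0426395+0.00232703) = 0.94825.
Posterior mean = w·x̄ + (1−w)·μ₀ = 0.94825·180.53 + 0.051750·195.87 = 181.324.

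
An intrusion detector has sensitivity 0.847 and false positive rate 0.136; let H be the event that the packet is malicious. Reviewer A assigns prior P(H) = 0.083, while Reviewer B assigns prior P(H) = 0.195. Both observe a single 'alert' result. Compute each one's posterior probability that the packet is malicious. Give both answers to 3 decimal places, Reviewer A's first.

Reviewer A: 0.360; Reviewer B: 0.601

The likelihood ratio for an 'alert' result is 0.847/0.136 = 6.2279.
Reviewer A: prior odds 0.083/0.917 = 0.090513; posterior odds 0.56371; posterior probability 0.360.
Reviewer B: prior odds 0.195/0.805 = 0.24224; posterior odds 1.5086; posterior probability 0.601.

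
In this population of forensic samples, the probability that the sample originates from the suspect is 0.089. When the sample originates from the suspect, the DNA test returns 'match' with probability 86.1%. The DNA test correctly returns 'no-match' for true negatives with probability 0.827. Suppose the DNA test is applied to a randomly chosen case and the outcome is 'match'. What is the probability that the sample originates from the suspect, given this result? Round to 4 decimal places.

Write H for 'the sample originates from the suspect'. Prior odds H:¬H = 0.089/0.911 = 0.097695. For the 'match' outcome, the likelihood ratio is 0.861/0.173 = 4.9769.
Posterior odds = 0.097695 × 4.9769 = 0.48622, so P(H|E) = 0.48622/(1+0.48622) = 0.3272.

P(H | E) ≈ 0.3272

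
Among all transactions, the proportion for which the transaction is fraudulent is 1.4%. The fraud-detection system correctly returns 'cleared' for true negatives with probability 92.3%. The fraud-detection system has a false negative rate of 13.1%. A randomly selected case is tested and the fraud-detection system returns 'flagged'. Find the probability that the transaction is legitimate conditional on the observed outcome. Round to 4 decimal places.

Let H be the event that the transaction is fraudulent. P(H) = 0.014, so P(¬H) = 0.986. With E the 'flagged' result, P(E|H) = 0.869 and P(E|¬H) = 0.077.
P(E) = 0.869·0.014 + 0.077·0.986 = 0.012166 + 0.075922 = 0.088088.
By Bayes' theorem, P(H|E) = 0.012166 / 0.088088 = 0.1381. Hence P(¬H|E) = 1 − 0.1381 = 0.8619.

P(¬H | E) ≈ 0.8619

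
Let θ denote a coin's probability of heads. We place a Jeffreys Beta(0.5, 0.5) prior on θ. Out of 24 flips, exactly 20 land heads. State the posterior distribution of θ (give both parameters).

Observing 20 successes and 4 failures updates Beta(0.5, 0.5) by adding the success and failure counts to the two shape parameters: α = 0.5+20 = 20.5, β = 0.5+4 = 4.5.

Posterior: Beta(20.5, 4.5)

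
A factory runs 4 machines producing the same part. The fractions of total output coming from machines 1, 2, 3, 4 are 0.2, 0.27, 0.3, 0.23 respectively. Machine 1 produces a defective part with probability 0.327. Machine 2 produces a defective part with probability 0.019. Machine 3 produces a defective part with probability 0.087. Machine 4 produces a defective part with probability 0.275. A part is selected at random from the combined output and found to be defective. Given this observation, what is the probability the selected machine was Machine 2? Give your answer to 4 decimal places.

Posterior probability ≈ 0.0321

Tabulate prior·likelihood by source: [1] prior 0.2, lik 0.327, product 0.06540; [2] prior 0.27, lik 0.019, product 0.005130; [3] prior 0.3, lik 0.087, product 0.02610; [4] prior 0.23, lik 0.275, product 0.06325.
Normalizing constant = 0.15988; the posterior for Machine 2 is its product over the sum, 0.005130/0.15988 = 0.0321.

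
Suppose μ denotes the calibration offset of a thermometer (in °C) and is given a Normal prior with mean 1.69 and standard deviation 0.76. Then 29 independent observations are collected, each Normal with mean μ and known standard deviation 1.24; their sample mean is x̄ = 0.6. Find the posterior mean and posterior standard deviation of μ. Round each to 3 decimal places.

Posterior mean ≈ 0.692; posterior SD ≈ 0.220

Prior precision 1/τ₀² = 1/0.76² = 1.73130; data precision n/σ² = 29/1.24² = 18.8606.
Posterior precision = 1.73130 + 18.8606 = 20.5919, giving posterior SD = 1/√20.5919 = 0.220.
Posterior mean = (1.73130·1.69 + 18.8606·0.6) / 20.5919 = 0.692.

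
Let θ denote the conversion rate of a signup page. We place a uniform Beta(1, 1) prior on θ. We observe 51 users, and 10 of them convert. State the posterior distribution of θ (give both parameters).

The binomial likelihood is conjugate to the Beta prior: with 10 successes and 41 failures, the posterior is Beta(1+10, 1+41) = Beta(11, 42).

Posterior: Beta(11, 42)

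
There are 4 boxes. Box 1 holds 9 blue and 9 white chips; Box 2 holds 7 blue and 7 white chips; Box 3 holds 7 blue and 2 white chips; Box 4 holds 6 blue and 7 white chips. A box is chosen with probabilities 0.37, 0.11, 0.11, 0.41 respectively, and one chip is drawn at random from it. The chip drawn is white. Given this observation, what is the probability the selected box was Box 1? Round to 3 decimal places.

Tabulate prior·likelihood by source: [1] prior 0.37, lik 0.5, product 0.1850; [2] prior 0.11, lik 0.5, product 0.05500; [3] prior 0.11, lik 0.2222, product 0.02444; [4] prior 0.41, lik 0.5385, product 0.2208.
Normalizing constant = 0.48521; the posterior for Box 1 is its product over the sum, 0.1850/0.48521 = 0.381.

Posterior probability ≈ 0.381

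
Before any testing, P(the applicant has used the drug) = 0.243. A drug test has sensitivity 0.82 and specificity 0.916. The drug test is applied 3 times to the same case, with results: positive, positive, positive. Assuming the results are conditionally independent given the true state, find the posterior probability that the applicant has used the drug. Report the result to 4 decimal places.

Posterior P(H) ≈ 0.9967

Let H be the event that the applicant has used the drug; start with P(H) = 0.243. P('positive'|H) = 0.82, P('positive'|¬H) = 0.084.
Update on result 1 ('positive'): P(H) ← 0.82·0.2430 / (0.82·0.2430 + 0.084·0.7570) = 0.19926/0.26285 = 0.7581.
Update on result 2 ('positive'): P(H) ← 0.82·0.7581 / (0.82·0.7581 + 0.084·0.2419) = 0.62163/0.64195 = 0.9683.
Update on result 3 ('positive'): P(H) ← 0.82·0.9683 / (0.82·0.9683 + 0.084·0.0317) = 0.79404/0.79670 = 0.9967.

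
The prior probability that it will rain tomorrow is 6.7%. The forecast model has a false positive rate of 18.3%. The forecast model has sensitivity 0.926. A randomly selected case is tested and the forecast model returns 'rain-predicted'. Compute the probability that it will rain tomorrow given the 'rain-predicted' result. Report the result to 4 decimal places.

Let H be the event that it will rain tomorrow. P(H) = 0.067, so P(¬H) = 0.933. With E the 'rain-predicted' result, P(E|H) = 0.926 and P(E|¬H) = 0.183.
P(E) = 0.926·0.067 + 0.183·0.933 = 0.062042 + 0.17074 = 0.23278.
By Bayes' theorem, P(H|E) = 0.062042 / 0.23278 = 0.2665.

P(H | E) ≈ 0.2665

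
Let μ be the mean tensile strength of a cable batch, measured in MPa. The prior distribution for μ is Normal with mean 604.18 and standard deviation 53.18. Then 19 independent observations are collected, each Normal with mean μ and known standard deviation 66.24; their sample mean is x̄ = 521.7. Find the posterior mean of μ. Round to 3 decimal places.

Prior precision 1/τ₀² = 1/53.18² = 0.00035359; data precision n/σ² = 19/66.24² = 0.00433025.
Posterior precision = 0.00035359 + 0.00433025 = 0.00468384.
Posterior mean = (0.00035359·604.18 + 0.00433025·521.7) / 0.00468384 = 527.927.

Posterior mean ≈ 527.927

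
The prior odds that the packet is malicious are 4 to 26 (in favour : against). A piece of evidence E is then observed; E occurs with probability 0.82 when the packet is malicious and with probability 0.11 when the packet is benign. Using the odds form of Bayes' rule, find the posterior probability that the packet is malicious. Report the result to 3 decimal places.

Prior odds = 4/26 = 0.15385.
Likelihood ratio for E = 0.82/0.11 = 7.4545.
Posterior odds = prior odds × LR = 1.1469.
Posterior probability = odds/(1+odds) = 1.1469/2.1469 = 0.534.

Posterior probability ≈ 0.534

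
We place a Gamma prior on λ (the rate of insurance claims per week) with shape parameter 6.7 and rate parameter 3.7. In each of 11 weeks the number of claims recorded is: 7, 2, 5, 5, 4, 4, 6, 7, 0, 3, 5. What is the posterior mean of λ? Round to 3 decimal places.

Posterior mean ≈ 3.721

Total count ∑xᵢ = 48 over n = 11 weeks.
Gamma is conjugate to the Poisson likelihood: posterior is Gamma(shape = 6.7+48 = 54.7, rate = 3.7+11 = 14.7).
E[λ | data] = 54.7/14.7 = 3.721.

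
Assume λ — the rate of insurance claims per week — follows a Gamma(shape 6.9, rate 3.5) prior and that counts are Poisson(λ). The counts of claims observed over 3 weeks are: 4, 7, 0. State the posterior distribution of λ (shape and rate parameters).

The Poisson likelihood adds the total count to the shape and the number of exposure periods to the rate. Here ∑xᵢ = 11 and n = 3, so shape 6.9→17.9 and rate 3.5→6.5.

Posterior: Gamma(shape=17.9, rate=6.5)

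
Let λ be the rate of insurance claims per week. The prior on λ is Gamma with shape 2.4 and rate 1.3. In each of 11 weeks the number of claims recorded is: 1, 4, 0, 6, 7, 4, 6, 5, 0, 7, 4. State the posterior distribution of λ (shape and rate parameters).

The Poisson likelihood adds the total count to the shape and the number of exposure periods to the rate. Here ∑xᵢ = 44 and n = 11, so shape 2.4→46.4 and rate 1.3→12.3.

Posterior: Gamma(shape=46.4, rate=12.3)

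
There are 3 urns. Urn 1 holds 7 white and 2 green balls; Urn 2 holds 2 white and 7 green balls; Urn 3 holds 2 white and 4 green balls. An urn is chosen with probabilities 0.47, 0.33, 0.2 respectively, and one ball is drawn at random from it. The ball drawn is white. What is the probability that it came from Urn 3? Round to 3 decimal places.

Posterior probability ≈ 0.132

Tabulate prior·likelihood by source: [1] prior 0.47, lik 0.7778, product 0.3656; [2] prior 0.33, lik 0.2222, product 0.07333; [3] prior 0.2, lik 0.3333, product 0.06667.
Normalizing constant = 0.50556; the posterior for Urn 3 is its product over the sum, 0.06667/0.50556 = 0.132.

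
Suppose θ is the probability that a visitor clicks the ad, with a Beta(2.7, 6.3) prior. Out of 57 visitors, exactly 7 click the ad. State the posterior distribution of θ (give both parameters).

Posterior: Beta(9.7, 56.3)

Observing 7 successes and 50 failures updates Beta(2.7, 6.3) by adding the success and failure counts to the two shape parameters: α = 2.7+7 = 9.7, β = 6.3+50 = 56.3.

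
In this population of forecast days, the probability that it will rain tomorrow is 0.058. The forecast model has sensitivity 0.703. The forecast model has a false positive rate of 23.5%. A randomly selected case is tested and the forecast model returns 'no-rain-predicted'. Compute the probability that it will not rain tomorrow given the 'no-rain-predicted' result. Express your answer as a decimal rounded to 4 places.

Let H be the event that it will rain tomorrow. P(H) = 0.058, so P(¬H) = 0.942. With E the 'no-rain-predicted' result, P(E|H) = 0.297 and P(E|¬H) = 0.765.
P(E) = 0.297·0.058 + 0.765·0.942 = 0.017226 + 0.72063 = 0.73786.
By Bayes' theorem, P(H|E) = 0.017226 / 0.73786 = 0.0233. Hence P(¬H|E) = 1 − 0.0233 = 0.9767.

P(¬H | E) ≈ 0.9767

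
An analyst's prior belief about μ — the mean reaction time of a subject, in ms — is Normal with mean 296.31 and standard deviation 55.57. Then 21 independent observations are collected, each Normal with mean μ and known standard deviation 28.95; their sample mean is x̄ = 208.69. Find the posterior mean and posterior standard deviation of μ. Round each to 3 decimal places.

Posterior mean ≈ 209.808; posterior SD ≈ 6.277

With known σ, the Normal prior is conjugate. Weight on the data is w = (n/σ²)/(n/σ² + 1/τ₀²) = 0.0250566/(0.0250566+0.00032383) = 0.98724.
Posterior mean = w·x̄ + (1−w)·μ₀ = 0.98724·208.69 + 0.012759·296.31 = 209.808. Posterior variance = 1/(0.0250566+0.00032383) = 39.4004, so SD = 6.277.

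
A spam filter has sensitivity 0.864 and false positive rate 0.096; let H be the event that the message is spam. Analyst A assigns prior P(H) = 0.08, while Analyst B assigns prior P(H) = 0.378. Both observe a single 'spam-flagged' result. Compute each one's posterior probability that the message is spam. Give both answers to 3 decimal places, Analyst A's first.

Analyst A: 0.439; Analyst B: 0.845

P('+'|H) = 0.864, P('+'|¬H) = 0.096.
Analyst A: numerator 0.864·0.08 = 0.069120; evidence = 0.069120+0.096·0.92 = 0.15744; posterior = 0.439.
Analyst B: numerator 0.864·0.378 = 0.32659; evidence = 0.32659+0.096·0.622 = 0.38630; posterior = 0.845.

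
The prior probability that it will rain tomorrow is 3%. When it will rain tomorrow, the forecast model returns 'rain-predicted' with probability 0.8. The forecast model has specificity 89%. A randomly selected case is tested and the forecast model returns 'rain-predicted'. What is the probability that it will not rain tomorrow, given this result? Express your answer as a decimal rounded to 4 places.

Let H be the event that it will rain tomorrow. P(H) = 0.03, so P(¬H) = 0.97. With E the 'rain-predicted' result, P(E|H) = 0.8 and P(E|¬H) = 0.11.
P(E) = 0.8·0.03 + 0.11·0.97 = 0.024000 + 0.10670 = 0.13070.
By Bayes' theorem, P(H|E) = 0.024000 / 0.13070 = 0.1836. Hence P(¬H|E) = 1 − 0.1836 = 0.8164.

P(¬H | E) ≈ 0.8164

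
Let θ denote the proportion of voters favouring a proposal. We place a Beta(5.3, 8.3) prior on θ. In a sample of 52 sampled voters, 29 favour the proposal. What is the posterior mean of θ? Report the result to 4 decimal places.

The binomial likelihood is conjugate to the Beta prior: with 29 successes and 23 failures, the posterior is Beta(5.3+29, 8.3+23) = Beta(34.3, 31.3).
Posterior mean = α/(α+β) = 34.3/65.6 = 0.5229.

Posterior mean ≈ 0.5229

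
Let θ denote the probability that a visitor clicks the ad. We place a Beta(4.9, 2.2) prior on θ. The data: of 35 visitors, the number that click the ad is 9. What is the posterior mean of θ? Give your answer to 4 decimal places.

Posterior mean ≈ 0.3302

Observing 9 successes and 26 failures updates Beta(4.9, 2.2) by adding the success and failure counts to the two shape parameters: α = 4.9+9 = 13.9, β = 2.2+26 = 28.2.
Posterior mean = α/(α+β) = 13.9/42.1 = 0.3302.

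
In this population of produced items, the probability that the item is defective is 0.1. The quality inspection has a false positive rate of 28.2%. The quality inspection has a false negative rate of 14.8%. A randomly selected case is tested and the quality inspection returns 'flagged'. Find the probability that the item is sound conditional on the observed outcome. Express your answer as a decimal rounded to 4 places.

P(¬H | E) ≈ 0.7487

Let H be the event that the item is defective. P(H) = 0.1, so P(¬H) = 0.9. With E the 'flagged' result, P(E|H) = 0.852 and P(E|¬H) = 0.282.
P(E) = 0.852·0.1 + 0.282·0.9 = 0.085200 + 0.25380 = 0.33900.
By Bayes' theorem, P(H|E) = 0.085200 / 0.33900 = 0.2513. Hence P(¬H|E) = 1 − 0.2513 = 0.7487.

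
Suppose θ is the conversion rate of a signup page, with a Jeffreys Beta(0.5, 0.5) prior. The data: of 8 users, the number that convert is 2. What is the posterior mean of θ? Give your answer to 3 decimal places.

Observing 2 successes and 6 failures updates Beta(0.5, 0.5) by adding the success and failure counts to the two shape parameters: α = 0.5+2 = 2.5, β = 0.5+6 = 6.5.
E[θ | data] = 2.5/(2.5+6.5) = 0.278.

Posterior mean ≈ 0.278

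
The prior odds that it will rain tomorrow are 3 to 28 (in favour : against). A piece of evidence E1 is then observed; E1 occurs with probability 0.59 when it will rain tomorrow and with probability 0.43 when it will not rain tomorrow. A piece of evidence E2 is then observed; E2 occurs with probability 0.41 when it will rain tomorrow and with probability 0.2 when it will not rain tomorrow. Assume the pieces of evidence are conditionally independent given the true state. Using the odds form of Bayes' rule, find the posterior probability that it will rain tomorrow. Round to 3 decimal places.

Posterior probability ≈ 0.232

Prior odds = 3/28 = 0.10714.
Likelihood ratio for E1 = 0.59/0.43 = 1.3721.
Likelihood ratio for E2 = 0.41/0.2 = 2.0500.
Posterior odds = prior odds × LR₁ × LR₂ = 0.30137.
Posterior probability = odds/(1+odds) = 0.30137/1.3014 = 0.232.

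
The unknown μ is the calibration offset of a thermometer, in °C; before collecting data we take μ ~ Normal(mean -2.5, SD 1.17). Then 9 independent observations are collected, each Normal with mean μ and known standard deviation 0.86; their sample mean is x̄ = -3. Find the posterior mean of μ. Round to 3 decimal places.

Posterior mean ≈ -2.972

With known σ, the Normal prior is conjugate. Weight on the data is w = (n/σ²)/(n/σ² + 1/τ₀²) = 12.1687/(12.1687+0.730514) = 0.94337.
Posterior mean = w·x̄ + (1−w)·μ₀ = 0.94337·-3 + 0.056632·-2.5 = -2.972.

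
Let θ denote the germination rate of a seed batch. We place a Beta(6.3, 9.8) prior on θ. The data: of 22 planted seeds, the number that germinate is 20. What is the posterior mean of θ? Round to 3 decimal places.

Observing 20 successes and 2 failures updates Beta(6.3, 9.8) by adding the success and failure counts to the two shape parameters: α = 6.3+20 = 26.3, β = 9.8+2 = 11.8.
Posterior mean = α/(α+β) = 26.3/38.1 = 0.690.

Posterior mean ≈ 0.690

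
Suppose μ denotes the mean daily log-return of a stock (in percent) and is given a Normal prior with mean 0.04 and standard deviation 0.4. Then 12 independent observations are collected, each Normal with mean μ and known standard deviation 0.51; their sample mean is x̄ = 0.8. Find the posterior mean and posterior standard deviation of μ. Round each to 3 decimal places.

With known σ, the Normal prior is conjugate. Weight on the data is w = (n/σ²)/(n/σ² + 1/τ₀²) = 46.1361/(46.1361+6.25000) = 0.88069.
Posterior mean = w·x̄ + (1−w)·μ₀ = 0.88069·0.8 + 0.11931·0.04 = 0.709. Posterior variance = 1/(46.1361+6.25000) = 0.0190890, so SD = 0.138.

Posterior mean ≈ 0.709; posterior SD ≈ 0.138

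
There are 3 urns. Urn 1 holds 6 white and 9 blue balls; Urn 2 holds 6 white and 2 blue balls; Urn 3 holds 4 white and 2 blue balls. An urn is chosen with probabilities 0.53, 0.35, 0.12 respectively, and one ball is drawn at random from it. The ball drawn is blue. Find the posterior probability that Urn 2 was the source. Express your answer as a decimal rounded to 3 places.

P(blue|Urn 1) = 0.6; P(blue|Urn 2) = 0.25; P(blue|Urn 3) = 0.3333.
Prior × likelihood for each source: 0.53·0.6=0.3180, 0.35·0.25=0.08750, 0.12·0.3333=0.04000. Summing gives P(blue) = 0.44550.
P(Urn 2 | blue) = 0.08750 / 0.44550 = 0.196.

Posterior probability ≈ 0.196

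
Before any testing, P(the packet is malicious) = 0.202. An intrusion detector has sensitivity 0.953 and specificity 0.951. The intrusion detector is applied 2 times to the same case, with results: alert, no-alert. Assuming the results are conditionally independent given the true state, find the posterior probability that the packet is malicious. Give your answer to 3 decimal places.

Posterior P(H) ≈ 0.196

Let H be the event that the packet is malicious; start with P(H) = 0.202. P('alert'|H) = 0.953, P('alert'|¬H) = 0.049.
Update on result 1 ('alert'): P(H) ← 0.953·0.2020 / (0.953·0.2020 + 0.049·0.7980) = 0.19251/0.23161 = 0.8312.
Update on result 2 ('no-alert'): P(H) ← 0.047·0.8312 / (0.047·0.8312 + 0.951·0.1688) = 0.039065/0.19962 = 0.1957.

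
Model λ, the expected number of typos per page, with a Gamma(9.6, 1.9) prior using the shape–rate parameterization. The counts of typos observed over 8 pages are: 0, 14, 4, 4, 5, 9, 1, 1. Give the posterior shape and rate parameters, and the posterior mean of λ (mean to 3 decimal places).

Total count ∑xᵢ = 38 over n = 8 pages.
Gamma is conjugate to the Poisson likelihood: posterior is Gamma(shape = 9.6+38 = 47.6, rate = 1.9+8 = 9.9).
E[λ | data] = 47.6/9.9 = 4.808.

Posterior: Gamma(shape=47.6, rate=9.9); mean ≈ 4.808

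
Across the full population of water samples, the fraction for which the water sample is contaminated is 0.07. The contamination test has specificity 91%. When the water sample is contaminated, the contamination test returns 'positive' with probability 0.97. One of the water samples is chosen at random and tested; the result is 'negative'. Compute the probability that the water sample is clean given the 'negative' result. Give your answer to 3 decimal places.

P(¬H | E) ≈ 0.998

Let H be the event that the water sample is contaminated. P(H) = 0.07, so P(¬H) = 0.93. With E the 'negative' result, P(E|H) = 0.03 and P(E|¬H) = 0.91.
P(E) = 0.03·0.07 + 0.91·0.93 = 0.0021000 + 0.84630 = 0.84840.
By Bayes' theorem, P(H|E) = 0.0021000 / 0.84840 = 0.002. Hence P(¬H|E) = 1 − 0.002 = 0.998.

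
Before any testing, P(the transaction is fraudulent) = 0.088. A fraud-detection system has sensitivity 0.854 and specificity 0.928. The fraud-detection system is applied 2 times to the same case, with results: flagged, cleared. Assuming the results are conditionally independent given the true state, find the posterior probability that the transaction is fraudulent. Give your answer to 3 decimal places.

Posterior P(H) ≈ 0.153

With H the event that the transaction is fraudulent, the joint likelihood of the observed sequence is P(data|H) = 0.854·0.146 = 0.12468 and P(data|¬H) = 0.072·0.928 = 0.066816.
Bayes: P(H|data) = 0.088·0.12468 / (0.088·0.12468 + 0.912·0.066816) = 0.010972/0.071908 = 0.1526.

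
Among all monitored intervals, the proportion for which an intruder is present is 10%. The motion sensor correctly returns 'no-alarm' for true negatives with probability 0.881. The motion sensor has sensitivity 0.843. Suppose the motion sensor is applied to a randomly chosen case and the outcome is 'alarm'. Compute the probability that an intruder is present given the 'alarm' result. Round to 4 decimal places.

P(H | E) ≈ 0.4404

Write H for 'an intruder is present'. Prior odds H:¬H = 0.1/0.9 = 0.11111. For the 'alarm' outcome, the likelihood ratio is 0.843/0.119 = 7.0840.
Posterior odds = 0.11111 × 7.0840 = 0.78711, so P(H|E) = 0.78711/(1+0.78711) = 0.4404.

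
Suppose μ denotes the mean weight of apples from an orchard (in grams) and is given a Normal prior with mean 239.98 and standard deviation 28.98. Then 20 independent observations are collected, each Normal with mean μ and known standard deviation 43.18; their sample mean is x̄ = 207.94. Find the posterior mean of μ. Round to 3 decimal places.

With known σ, the Normal prior is conjugate. Weight on the data is w = (n/σ²)/(n/σ² + 1/τ₀²) = 0.0107267/(0.0107267+0.00119070) = 0.90009.
Posterior mean = w·x̄ + (1−w)·μ₀ = 0.90009·207.94 + 0.099913·239.98 = 211.141.

Posterior mean ≈ 211.141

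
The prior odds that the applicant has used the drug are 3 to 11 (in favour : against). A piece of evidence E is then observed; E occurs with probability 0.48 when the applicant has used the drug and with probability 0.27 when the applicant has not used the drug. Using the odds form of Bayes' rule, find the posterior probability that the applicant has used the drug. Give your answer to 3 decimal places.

Prior odds = 3/11 = 0.27273. In log-odds, ln(0.27273) = -1.2993.
Add log likelihood ratio: ln(1.7778) = 0.57536.
Posterior log-odds = -0.72392, so posterior odds = exp(-0.72392) = 0.48485. Converting, P(H|E) = 0.48485/1.4848 = 0.327.

Posterior probability ≈ 0.327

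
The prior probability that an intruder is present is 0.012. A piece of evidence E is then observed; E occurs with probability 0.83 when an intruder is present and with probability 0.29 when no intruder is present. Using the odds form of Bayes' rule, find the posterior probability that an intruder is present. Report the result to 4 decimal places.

Posterior probability ≈ 0.0336

Prior odds = 0.012/(1−0.012) = 0.012146.
Likelihood ratio for E = 0.83/0.29 = 2.8621.
Posterior odds = prior odds × LR = 0.034762.
Posterior probability = odds/(1+odds) = 0.034762/1.0348 = 0.0336.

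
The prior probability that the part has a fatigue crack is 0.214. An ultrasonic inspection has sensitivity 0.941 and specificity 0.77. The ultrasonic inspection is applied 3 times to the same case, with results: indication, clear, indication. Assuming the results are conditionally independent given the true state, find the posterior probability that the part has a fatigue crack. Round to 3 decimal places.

Posterior P(H) ≈ 0.259

With H the event that the part has a fatigue crack, the joint likelihood of the observed sequence is P(data|H) = 0.941·0.059·0.941 = 0.052243 and P(data|¬H) = 0.23·0.77·0.23 = 0.040733.
Bayes: P(H|data) = 0.214·0.052243 / (0.214·0.052243 + 0.786·0.040733) = 0.011180/0.043196 = 0.2588.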